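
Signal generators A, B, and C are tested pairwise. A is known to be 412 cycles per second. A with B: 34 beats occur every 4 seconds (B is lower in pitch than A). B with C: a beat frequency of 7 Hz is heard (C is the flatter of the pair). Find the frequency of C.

A–B: Beat frequency = 34/4 = 8.5 Hz.
B is below A, so f_B = 412 − 8.5 = 403.5 Hz.
C is below B, so f_C = 403.5 − 7 = 396.5 Hz.

396.5 Hz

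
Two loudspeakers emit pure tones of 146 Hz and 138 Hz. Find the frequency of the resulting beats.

8 Hz

f_beat = |f₁ − f₂|.
|146 − 138| = 8 Hz.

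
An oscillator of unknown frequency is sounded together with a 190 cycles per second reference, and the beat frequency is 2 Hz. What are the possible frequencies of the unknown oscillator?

188 Hz or 192 Hz

|f − 190| = 2, so f = 190 ± 2.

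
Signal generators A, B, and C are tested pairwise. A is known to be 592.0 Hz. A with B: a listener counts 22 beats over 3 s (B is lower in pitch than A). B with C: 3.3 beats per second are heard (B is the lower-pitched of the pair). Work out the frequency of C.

A–B: Beat frequency = 22/3 = 7.3333 Hz.
B is below A, so f_B = 592.0 − 7.3333 = 584.6667 Hz.
C is above B, so f_C = 584.6667 + 3.3 = 587.9667 Hz.

587.9667 Hz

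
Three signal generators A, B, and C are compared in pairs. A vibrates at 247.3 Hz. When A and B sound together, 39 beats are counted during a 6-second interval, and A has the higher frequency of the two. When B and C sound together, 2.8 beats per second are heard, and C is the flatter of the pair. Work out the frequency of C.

A–B: Beat frequency = 39/6 = 6.5 Hz.
B is below A, so f_B = 247.3 − 6.5 = 240.8 Hz.
C is below B, so f_C = 240.8 − 2.8 = 238 Hz.

238 Hz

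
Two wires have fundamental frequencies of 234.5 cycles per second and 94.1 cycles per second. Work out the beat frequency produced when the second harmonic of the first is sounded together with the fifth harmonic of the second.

Second harmonic of the first: 2·234.5 = 469.0 Hz.
Fifth harmonic of the second: 5·94.1 = 470.5 Hz.
f_beat = |469.0 − 470.5| = 1.5 Hz.

1.5 Hz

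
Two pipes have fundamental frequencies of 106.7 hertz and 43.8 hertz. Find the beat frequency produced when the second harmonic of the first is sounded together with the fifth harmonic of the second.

Second harmonic of the first: 2·106.7 = 213.4 Hz.
Fifth harmonic of the second: 5·43.8 = 219.0 Hz.
f_beat = |213.4 − 219.0| = 5.6 Hz.

5.6 Hz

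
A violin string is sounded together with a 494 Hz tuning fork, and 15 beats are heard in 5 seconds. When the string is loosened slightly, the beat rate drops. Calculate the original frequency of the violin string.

497 Hz

Beat frequency = 15/5 = 3 Hz.
|f − 494| = 3, so the violin string was at either 491 Hz or 497 Hz.
Reducing tension lowers a string's frequency; the adjustment lowers the violin string's frequency.
The beat rate fell, so the adjustment moved the violin string toward 494 Hz — it must have started above the reference.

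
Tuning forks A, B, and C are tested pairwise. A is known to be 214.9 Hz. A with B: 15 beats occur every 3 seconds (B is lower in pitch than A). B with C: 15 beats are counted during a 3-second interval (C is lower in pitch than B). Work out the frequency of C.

A–B: Beat frequency = 15/3 = 5 Hz.
B is below A, so f_B = 214.9 − 5 = 209.9 Hz.
B–C: Beat frequency = 15/3 = 5 Hz.
C is below B, so f_C = 209.9 − 5 = 204.9 Hz.

204.9 Hz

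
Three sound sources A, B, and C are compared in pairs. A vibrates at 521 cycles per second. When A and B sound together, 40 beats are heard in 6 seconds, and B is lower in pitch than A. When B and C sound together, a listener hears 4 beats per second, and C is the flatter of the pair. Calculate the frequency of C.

510.3333 Hz

A–B: Beat frequency = 40/6 = 6.6667 Hz.
B is below A, so f_B = 521 − 6.6667 = 514.3333 Hz.
C is below B, so f_C = 514.3333 − 4 = 510.3333 Hz.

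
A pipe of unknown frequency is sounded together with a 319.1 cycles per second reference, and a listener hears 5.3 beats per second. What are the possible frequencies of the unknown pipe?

|f − 319.1| = 5.3, so f = 319.1 ± 5.3.

313.8 Hz or 324.4 Hz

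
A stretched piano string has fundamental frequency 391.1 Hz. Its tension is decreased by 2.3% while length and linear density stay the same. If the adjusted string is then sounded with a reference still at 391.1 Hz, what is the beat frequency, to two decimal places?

4.52 Hz

For a string, f ∝ √T, so the new frequency is 391.1·√0.977 = 386.5762 Hz.
f_beat = |386.5762 − 391.1| = 4.52 Hz.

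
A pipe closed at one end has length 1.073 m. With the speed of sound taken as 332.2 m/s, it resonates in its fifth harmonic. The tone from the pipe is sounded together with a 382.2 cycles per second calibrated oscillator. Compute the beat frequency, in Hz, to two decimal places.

Closed pipe (odd harmonics): f_n = n·v/(4L) = 5·332.2/(4·1.073) = 386.9991 Hz.
f_beat = |386.9991 − 382.2| = 4.80 Hz.

4.80 Hz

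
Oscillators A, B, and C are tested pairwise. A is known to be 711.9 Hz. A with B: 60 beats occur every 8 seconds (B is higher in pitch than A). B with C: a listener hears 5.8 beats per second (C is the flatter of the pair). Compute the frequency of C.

713.6 Hz

A–B: Beat frequency = 60/8 = 7.5 Hz.
B is above A, so f_B = 711.9 + 7.5 = 719.4 Hz.
C is below B, so f_C = 719.4 − 5.8 = 713.6 Hz.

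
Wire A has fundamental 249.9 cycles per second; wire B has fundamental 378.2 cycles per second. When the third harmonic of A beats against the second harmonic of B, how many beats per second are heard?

Third harmonic of the first: 3·249.9 = 749.7 Hz.
Second harmonic of the second: 2·378.2 = 756.4 Hz.
f_beat = |749.7 − 756.4| = 6.7 Hz.

6.7 Hz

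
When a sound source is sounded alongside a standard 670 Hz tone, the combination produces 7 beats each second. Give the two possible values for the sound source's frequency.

663 Hz or 677 Hz

|f − 670| = 7, so f = 670 ± 7.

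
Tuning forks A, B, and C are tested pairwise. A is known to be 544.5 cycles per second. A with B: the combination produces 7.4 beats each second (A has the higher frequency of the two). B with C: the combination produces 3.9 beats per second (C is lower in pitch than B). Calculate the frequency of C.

533.2 Hz

B is below A, so f_B = 544.5 − 7.4 = 537.1 Hz.
C is below B, so f_C = 537.1 − 3.9 = 533.2 Hz.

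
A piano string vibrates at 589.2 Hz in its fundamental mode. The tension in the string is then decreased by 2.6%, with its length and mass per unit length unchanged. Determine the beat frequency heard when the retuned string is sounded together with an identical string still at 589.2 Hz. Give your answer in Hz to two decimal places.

For a string, f ∝ √T, so the new frequency is 589.2·√0.974 = 581.4900 Hz.
f_beat = |581.4900 − 589.2| = 7.71 Hz.

7.71 Hz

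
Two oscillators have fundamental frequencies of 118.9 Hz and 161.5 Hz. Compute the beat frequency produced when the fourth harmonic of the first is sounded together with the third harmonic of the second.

8.9 Hz

Fourth harmonic of the first: 4·118.9 = 475.6 Hz.
Third harmonic of the second: 3·161.5 = 484.5 Hz.
f_beat = |475.6 − 484.5| = 8.9 Hz.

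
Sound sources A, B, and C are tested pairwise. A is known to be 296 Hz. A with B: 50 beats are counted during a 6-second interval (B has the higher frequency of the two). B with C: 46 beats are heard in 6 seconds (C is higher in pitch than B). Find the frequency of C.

312 Hz

A–B: Beat frequency = 50/6 = 8.3333 Hz.
B is above A, so f_B = 296 + 8.3333 = 304.3333 Hz.
B–C: Beat frequency = 46/6 = 7.6667 Hz.
C is above B, so f_C = 304.3333 + 7.6667 = 312 Hz.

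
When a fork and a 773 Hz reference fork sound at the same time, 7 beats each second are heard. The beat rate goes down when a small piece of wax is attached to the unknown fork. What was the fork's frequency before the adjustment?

780 Hz

|f − 773| = 7, so the fork was at either 766 Hz or 780 Hz.
Loading a fork with wax lowers its frequency; the adjustment lowers the fork's frequency.
The beat rate fell, so the adjustment moved the fork toward 773 Hz — it must have started above the reference.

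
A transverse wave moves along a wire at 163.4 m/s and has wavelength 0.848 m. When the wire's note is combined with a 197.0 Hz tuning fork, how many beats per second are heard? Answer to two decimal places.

4.31 Hz

Source frequency f = v/λ = 163.4/0.848 = 192.6887 Hz.
f_beat = |192.6887 − 197.0| = 4.31 Hz.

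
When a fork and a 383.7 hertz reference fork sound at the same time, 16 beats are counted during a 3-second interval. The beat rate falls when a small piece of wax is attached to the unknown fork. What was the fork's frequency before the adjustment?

Beat frequency = 16/3 = 5.3333 Hz.
|f − 383.7| = 5.3333, so the fork was at either 378.3667 Hz or 389.0333 Hz.
Loading a fork with wax lowers its frequency; the adjustment lowers the fork's frequency.
The beat rate fell, so the adjustment moved the fork toward 383.7 Hz — it must have started above the reference.

389.0333 Hz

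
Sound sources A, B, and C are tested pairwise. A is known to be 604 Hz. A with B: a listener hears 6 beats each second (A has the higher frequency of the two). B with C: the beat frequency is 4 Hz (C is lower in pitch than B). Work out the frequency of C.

594 Hz

B is below A, so f_B = 604 − 6 = 598 Hz.
C is below B, so f_C = 598 − 4 = 594 Hz.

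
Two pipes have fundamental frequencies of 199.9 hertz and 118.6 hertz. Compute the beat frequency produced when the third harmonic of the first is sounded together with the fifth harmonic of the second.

6.7 Hz

Third harmonic of the first: 3·199.9 = 599.7 Hz.
Fifth harmonic of the second: 5·118.6 = 593.0 Hz.
f_beat = |599.7 − 593.0| = 6.7 Hz.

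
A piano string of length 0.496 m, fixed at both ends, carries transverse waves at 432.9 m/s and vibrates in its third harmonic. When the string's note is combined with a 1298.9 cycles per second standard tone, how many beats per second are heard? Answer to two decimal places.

10.27 Hz

For a string fixed at both ends, f_n = n·v/(2L) = 3·432.9/(2·0.496) = 1309.1734 Hz.
f_beat = |1309.1734 − 1298.9| = 10.27 Hz.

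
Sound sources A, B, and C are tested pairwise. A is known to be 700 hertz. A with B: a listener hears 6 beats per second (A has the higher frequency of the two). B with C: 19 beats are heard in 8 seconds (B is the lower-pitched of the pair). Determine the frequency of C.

B is below A, so f_B = 700 − 6 = 694 Hz.
B–C: Beat frequency = 19/8 = 2.375 Hz.
C is above B, so f_C = 694 + 2.375 = 696.375 Hz.

696.375 Hz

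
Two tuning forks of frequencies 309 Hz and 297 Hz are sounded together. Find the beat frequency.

f_beat = |f₁ − f₂|.
|309 − 297| = 12 Hz.

12 Hz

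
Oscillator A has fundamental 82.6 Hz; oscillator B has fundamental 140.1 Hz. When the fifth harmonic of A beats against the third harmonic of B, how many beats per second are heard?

7.3 Hz

Fifth harmonic of the first: 5·82.6 = 413.0 Hz.
Third harmonic of the second: 3·140.1 = 420.3 Hz.
f_beat = |413.0 − 420.3| = 7.3 Hz.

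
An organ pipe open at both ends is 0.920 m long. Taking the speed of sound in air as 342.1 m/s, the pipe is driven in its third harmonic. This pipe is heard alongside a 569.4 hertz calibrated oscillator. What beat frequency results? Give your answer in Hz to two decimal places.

Open pipe: f_n = n·v/(2L) = 3·342.1/(2·0.920) = 557.7717 Hz.
f_beat = |557.7717 − 569.4| = 11.63 Hz.

11.63 Hz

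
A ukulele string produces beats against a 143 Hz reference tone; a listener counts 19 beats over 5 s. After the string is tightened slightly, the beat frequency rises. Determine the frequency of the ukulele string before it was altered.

Beat frequency = 19/5 = 3.8 Hz.
|f − 143| = 3.8, so the ukulele string was at either 139.2 Hz or 146.8 Hz.
Increasing tension raises a string's frequency; the adjustment raises the ukulele string's frequency.
The beat rate rose, so the adjustment moved the ukulele string further from 143 Hz — it was already above the reference.

146.8 Hz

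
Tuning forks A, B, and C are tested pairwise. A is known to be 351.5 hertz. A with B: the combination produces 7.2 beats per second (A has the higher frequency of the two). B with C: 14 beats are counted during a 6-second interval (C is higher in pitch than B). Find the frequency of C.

B is below A, so f_B = 351.5 − 7.2 = 344.3 Hz.
B–C: Beat frequency = 14/6 = 2.3333 Hz.
C is above B, so f_C = 344.3 + 2.3333 = 346.6333 Hz.

346.6333 Hz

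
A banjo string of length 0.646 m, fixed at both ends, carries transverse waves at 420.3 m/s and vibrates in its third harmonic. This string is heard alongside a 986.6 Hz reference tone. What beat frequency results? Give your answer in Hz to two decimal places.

For a string fixed at both ends, f_n = n·v/(2L) = 3·420.3/(2·0.646) = 975.9288 Hz.
f_beat = |975.9288 − 986.6| = 10.67 Hz.

10.67 Hz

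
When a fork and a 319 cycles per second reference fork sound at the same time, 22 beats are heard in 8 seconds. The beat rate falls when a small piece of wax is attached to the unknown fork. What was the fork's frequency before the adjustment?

321.75 Hz

Beat frequency = 22/8 = 2.75 Hz.
|f − 319| = 2.75, so the fork was at either 316.25 Hz or 321.75 Hz.
Loading a fork with wax lowers its frequency; the adjustment lowers the fork's frequency.
The beat rate fell, so the adjustment moved the fork toward 319 Hz — it must have started above the reference.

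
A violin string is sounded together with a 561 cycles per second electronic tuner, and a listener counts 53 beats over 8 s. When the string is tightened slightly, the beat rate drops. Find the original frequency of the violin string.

Beat frequency = 53/8 = 6.625 Hz.
|f − 561| = 6.625, so the violin string was at either 554.375 Hz or 567.625 Hz.
Increasing tension raises a string's frequency; the adjustment raises the violin string's frequency.
The beat rate fell, so the adjustment moved the violin string toward 561 Hz — it must have started below the reference.

554.375 Hz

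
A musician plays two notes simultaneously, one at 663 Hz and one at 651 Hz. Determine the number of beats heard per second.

The beat frequency equals the magnitude of the frequency difference.
|663 − 651| = 12 Hz.

12 Hz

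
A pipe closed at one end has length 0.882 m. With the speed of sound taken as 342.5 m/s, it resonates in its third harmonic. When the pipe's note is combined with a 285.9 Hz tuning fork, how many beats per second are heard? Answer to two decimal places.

Closed pipe (odd harmonics): f_n = n·v/(4L) = 3·342.5/(4·0.882) = 291.2415 Hz.
f_beat = |291.2415 − 285.9| = 5.34 Hz.

5.34 Hz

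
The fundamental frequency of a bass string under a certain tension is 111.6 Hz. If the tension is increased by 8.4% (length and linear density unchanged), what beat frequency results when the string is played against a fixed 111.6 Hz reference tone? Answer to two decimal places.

4.59 Hz

For a string, f ∝ √T, so the new frequency is 111.6·√1.084 = 116.1927 Hz.
f_beat = |116.1927 − 111.6| = 4.59 Hz.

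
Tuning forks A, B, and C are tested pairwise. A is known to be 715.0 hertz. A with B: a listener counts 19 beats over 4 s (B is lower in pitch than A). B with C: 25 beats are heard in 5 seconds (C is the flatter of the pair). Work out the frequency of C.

705.25 Hz

A–B: Beat frequency = 19/4 = 4.75 Hz.
B is below A, so f_B = 715.0 − 4.75 = 710.25 Hz.
B–C: Beat frequency = 25/5 = 5 Hz.
C is below B, so f_C = 710.25 − 5 = 705.25 Hz.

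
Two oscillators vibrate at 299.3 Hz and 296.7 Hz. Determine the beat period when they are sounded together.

f_beat = |299.3 − 296.7| = 2.6 Hz.
Beat period T = 1 / f_beat = 1 / 2.6 s.

0.385 s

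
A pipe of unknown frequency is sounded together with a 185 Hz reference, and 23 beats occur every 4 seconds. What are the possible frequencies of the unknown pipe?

179.25 Hz or 190.75 Hz

Beat frequency = 23/4 = 5.75 Hz.
|f − 185| = 5.75, so f = 185 ± 5.75.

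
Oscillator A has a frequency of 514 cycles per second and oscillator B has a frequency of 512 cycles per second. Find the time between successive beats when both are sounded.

f_beat = |514 − 512| = 2 Hz.
Beat period T = 1 / f_beat = 1 / 2 s.

0.500 s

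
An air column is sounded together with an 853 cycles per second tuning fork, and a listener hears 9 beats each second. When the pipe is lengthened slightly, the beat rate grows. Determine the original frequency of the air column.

844 Hz

|f − 853| = 9, so the air column was at either 844 Hz or 862 Hz.
A longer pipe has a lower fundamental; the adjustment lowers the air column's frequency.
The beat rate rose, so the adjustment moved the air column further from 853 Hz — it was already below the reference.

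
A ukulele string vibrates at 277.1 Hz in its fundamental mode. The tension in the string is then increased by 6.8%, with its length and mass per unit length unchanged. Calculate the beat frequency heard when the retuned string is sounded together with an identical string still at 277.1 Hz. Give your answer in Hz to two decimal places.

9.27 Hz

For a string, f ∝ √T, so the new frequency is 277.1·√1.068 = 286.3665 Hz.
f_beat = |286.3665 − 277.1| = 9.27 Hz.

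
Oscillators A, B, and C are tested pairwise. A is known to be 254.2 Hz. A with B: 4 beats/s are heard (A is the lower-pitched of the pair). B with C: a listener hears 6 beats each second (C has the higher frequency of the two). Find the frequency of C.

264.2 Hz

B is above A, so f_B = 254.2 + 4 = 258.2 Hz.
C is above B, so f_C = 258.2 + 6 = 264.2 Hz.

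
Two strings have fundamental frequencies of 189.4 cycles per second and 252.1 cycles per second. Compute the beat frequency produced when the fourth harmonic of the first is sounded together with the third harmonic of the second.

1.3 Hz

Fourth harmonic of the first: 4·189.4 = 757.6 Hz.
Third harmonic of the second: 3·252.1 = 756.3 Hz.
f_beat = |757.6 − 756.3| = 1.3 Hz.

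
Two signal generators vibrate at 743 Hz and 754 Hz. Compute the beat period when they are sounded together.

0.091 s

f_beat = |743 − 754| = 11 Hz.
Beat period T = 1 / f_beat = 1 / 11 s.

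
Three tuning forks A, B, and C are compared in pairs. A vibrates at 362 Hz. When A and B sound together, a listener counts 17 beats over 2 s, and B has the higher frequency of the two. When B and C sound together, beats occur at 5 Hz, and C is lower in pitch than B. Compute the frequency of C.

365.5 Hz

A–B: Beat frequency = 17/2 = 8.5 Hz.
B is above A, so f_B = 362 + 8.5 = 370.5 Hz.
C is below B, so f_C = 370.5 − 5 = 365.5 Hz.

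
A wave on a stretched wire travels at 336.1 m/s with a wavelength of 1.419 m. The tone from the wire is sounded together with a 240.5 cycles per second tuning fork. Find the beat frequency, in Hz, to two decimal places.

3.64 Hz

Source frequency f = v/λ = 336.1/1.419 = 236.8569 Hz.
f_beat = |236.8569 − 240.5| = 3.64 Hz.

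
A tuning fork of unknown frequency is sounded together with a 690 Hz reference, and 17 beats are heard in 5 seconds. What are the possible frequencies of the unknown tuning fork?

Beat frequency = 17/5 = 3.4 Hz.
|f − 690| = 3.4, so f = 690 ± 3.4.

686.6 Hz or 693.4 Hz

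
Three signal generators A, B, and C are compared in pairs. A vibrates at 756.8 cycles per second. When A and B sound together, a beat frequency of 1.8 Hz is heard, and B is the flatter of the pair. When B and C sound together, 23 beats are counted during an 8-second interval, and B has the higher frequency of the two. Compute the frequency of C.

B is below A, so f_B = 756.8 − 1.8 = 755 Hz.
B–C: Beat frequency = 23/8 = 2.875 Hz.
C is below B, so f_C = 755 − 2.875 = 752.125 Hz.

752.125 Hz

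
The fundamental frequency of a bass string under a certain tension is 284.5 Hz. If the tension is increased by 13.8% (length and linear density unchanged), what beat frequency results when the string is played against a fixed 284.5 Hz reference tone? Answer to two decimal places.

19.00 Hz

For a string, f ∝ √T, so the new frequency is 284.5·√1.138 = 303.4963 Hz.
f_beat = |303.4963 − 284.5| = 19.00 Hz.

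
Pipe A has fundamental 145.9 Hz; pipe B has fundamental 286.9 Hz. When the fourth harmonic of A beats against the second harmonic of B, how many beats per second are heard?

Fourth harmonic of the first: 4·145.9 = 583.6 Hz.
Second harmonic of the second: 2·286.9 = 573.8 Hz.
f_beat = |583.6 − 573.8| = 9.8 Hz.

9.8 Hz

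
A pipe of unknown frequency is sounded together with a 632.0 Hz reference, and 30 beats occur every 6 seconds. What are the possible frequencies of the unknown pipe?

Beat frequency = 30/6 = 5 Hz.
|f − 632.0| = 5, so f = 632.0 ± 5.

627 Hz or 637 Hz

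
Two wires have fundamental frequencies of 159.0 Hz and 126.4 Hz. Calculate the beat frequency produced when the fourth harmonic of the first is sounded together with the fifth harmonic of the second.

Fourth harmonic of the first: 4·159.0 = 636.0 Hz.
Fifth harmonic of the second: 5·126.4 = 632.0 Hz.
f_beat = |636.0 − 632.0| = 4.0 Hz.

4.0 Hz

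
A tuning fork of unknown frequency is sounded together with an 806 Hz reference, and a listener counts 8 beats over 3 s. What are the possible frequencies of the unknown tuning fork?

803.3333 Hz or 808.6667 Hz

Beat frequency = 8/3 = 2.6667 Hz.
|f − 806| = 2.6667, so f = 806 ± 2.6667.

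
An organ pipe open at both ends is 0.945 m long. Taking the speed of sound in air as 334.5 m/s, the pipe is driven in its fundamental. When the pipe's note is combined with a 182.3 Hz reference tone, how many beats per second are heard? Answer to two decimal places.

Open pipe: f_n = n·v/(2L) = 1·334.5/(2·0.945) = 176.9841 Hz.
f_beat = |176.9841 − 182.3| = 5.32 Hz.

5.32 Hz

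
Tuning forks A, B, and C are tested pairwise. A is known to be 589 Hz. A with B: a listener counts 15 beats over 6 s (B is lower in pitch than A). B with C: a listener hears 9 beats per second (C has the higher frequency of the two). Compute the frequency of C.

A–B: Beat frequency = 15/6 = 2.5 Hz.
B is below A, so f_B = 589 − 2.5 = 586.5 Hz.
C is above B, so f_C = 586.5 + 9 = 595.5 Hz.

595.5 Hz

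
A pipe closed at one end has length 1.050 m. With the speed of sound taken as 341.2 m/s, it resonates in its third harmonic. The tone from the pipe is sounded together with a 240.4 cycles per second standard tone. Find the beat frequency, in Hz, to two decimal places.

3.31 Hz

Closed pipe (odd harmonics): f_n = n·v/(4L) = 3·341.2/(4·1.050) = 243.7143 Hz.
f_beat = |243.7143 − 240.4| = 3.31 Hz.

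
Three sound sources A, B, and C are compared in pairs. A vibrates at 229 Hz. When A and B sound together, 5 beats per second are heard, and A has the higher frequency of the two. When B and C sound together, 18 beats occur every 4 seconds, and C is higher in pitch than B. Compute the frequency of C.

B is below A, so f_B = 229 − 5 = 224 Hz.
B–C: Beat frequency = 18/4 = 4.5 Hz.
C is above B, so f_C = 224 + 4.5 = 228.5 Hz.

228.5 Hz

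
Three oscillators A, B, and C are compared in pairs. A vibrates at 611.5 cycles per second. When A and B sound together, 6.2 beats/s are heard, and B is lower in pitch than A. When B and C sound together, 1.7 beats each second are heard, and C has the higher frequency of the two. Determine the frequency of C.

B is below A, so f_B = 611.5 − 6.2 = 605.3 Hz.
C is above B, so f_C = 605.3 + 1.7 = 607 Hz.

607 Hz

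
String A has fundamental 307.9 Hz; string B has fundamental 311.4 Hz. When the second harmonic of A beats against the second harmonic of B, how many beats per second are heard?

Second harmonic of the first: 2·307.9 = 615.8 Hz.
Second harmonic of the second: 2·311.4 = 622.8 Hz.
f_beat = |615.8 − 622.8| = 7.0 Hz.

7.0 Hz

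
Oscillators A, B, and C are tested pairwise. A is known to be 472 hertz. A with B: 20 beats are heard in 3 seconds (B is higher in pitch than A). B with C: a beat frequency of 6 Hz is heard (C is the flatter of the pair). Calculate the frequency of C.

A–B: Beat frequency = 20/3 = 6.6667 Hz.
B is above A, so f_B = 472 + 6.6667 = 478.6667 Hz.
C is below B, so f_C = 478.6667 − 6 = 472.6667 Hz.

472.6667 Hz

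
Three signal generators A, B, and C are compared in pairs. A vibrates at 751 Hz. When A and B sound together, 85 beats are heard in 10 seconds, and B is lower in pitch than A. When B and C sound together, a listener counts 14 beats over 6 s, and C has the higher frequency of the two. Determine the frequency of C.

A–B: Beat frequency = 85/10 = 8.5 Hz.
B is below A, so f_B = 751 − 8.5 = 742.5 Hz.
B–C: Beat frequency = 14/6 = 2.3333 Hz.
C is above B, so f_C = 742.5 + 2.3333 = 744.8333 Hz.

744.8333 Hz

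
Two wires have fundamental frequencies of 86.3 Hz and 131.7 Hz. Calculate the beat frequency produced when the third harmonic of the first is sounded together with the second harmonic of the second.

4.5 Hz

Third harmonic of the first: 3·86.3 = 258.9 Hz.
Second harmonic of the second: 2·131.7 = 263.4 Hz.
f_beat = |258.9 − 263.4| = 4.5 Hz.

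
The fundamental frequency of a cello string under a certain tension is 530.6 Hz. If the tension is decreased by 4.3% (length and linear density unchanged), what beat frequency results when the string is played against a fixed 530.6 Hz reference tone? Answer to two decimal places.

11.53 Hz

For a string, f ∝ √T, so the new frequency is 530.6·√0.957 = 519.0668 Hz.
f_beat = |519.0668 − 530.6| = 11.53 Hz.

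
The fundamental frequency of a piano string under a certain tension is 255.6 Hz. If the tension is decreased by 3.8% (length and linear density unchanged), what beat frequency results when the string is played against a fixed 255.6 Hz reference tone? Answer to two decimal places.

4.90 Hz

For a string, f ∝ √T, so the new frequency is 255.6·√0.962 = 250.6966 Hz.
f_beat = |250.6966 − 255.6| = 4.90 Hz.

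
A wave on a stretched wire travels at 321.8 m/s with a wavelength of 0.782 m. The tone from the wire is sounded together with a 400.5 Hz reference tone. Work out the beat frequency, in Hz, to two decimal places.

11.01 Hz

Source frequency f = v/λ = 321.8/0.782 = 411.5090 Hz.
f_beat = |411.5090 − 400.5| = 11.01 Hz.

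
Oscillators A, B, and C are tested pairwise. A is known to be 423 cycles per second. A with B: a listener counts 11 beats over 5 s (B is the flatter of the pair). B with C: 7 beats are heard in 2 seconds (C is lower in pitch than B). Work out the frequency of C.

417.3 Hz

A–B: Beat frequency = 11/5 = 2.2 Hz.
B is below A, so f_B = 423 − 2.2 = 420.8 Hz.
B–C: Beat frequency = 7/2 = 3.5 Hz.
C is below B, so f_C = 420.8 − 3.5 = 417.3 Hz.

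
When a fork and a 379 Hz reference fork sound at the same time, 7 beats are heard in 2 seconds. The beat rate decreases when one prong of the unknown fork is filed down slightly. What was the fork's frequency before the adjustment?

375.5 Hz

Beat frequency = 7/2 = 3.5 Hz.
|f − 379| = 3.5, so the fork was at either 375.5 Hz or 382.5 Hz.
Filing a prong removes mass and raises the fork's frequency; the adjustment raises the fork's frequency.
The beat rate fell, so the adjustment moved the fork toward 379 Hz — it must have started below the reference.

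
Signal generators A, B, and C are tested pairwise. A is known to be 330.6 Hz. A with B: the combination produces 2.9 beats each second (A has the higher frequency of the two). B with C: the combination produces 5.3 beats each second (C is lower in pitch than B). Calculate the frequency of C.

322.4 Hz

B is below A, so f_B = 330.6 − 2.9 = 327.7 Hz.
C is below B, so f_C = 327.7 − 5.3 = 322.4 Hz.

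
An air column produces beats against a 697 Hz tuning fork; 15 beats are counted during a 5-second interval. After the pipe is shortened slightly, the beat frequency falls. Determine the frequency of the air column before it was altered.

Beat frequency = 15/5 = 3 Hz.
|f − 697| = 3, so the air column was at either 694 Hz or 700 Hz.
A shorter pipe has a higher fundamental; the adjustment raises the air column's frequency.
The beat rate fell, so the adjustment moved the air column toward 697 Hz — it must have started below the reference.

694 Hz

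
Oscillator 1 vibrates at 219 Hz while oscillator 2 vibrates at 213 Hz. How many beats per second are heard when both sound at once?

Beats arise from superposition of two nearby frequencies; the beat rate is |f₁ − f₂|.
|219 − 213| = 6 Hz.

6 Hz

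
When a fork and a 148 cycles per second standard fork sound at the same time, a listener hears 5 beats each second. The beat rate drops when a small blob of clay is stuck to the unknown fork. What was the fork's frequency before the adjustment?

153 Hz

|f − 148| = 5, so the fork was at either 143 Hz or 153 Hz.
Adding mass to a fork lowers its frequency; the adjustment lowers the fork's frequency.
The beat rate fell, so the adjustment moved the fork toward 148 Hz — it must have started above the reference.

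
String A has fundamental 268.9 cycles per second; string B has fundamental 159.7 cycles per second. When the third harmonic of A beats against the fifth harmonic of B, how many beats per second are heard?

Third harmonic of the first: 3·268.9 = 806.7 Hz.
Fifth harmonic of the second: 5·159.7 = 798.5 Hz.
f_beat = |806.7 − 798.5| = 8.2 Hz.

8.2 Hz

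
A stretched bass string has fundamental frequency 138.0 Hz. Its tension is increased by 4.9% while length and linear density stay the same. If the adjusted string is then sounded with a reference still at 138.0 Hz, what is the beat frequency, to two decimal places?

3.34 Hz

For a string, f ∝ √T, so the new frequency is 138.0·√1.049 = 141.3406 Hz.
f_beat = |141.3406 − 138.0| = 3.34 Hz.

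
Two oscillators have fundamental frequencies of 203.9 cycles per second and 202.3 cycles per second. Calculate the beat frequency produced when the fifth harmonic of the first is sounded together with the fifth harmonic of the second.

Fifth harmonic of the first: 5·203.9 = 1019.5 Hz.
Fifth harmonic of the second: 5·202.3 = 1011.5 Hz.
f_beat = |1019.5 − 1011.5| = 8.0 Hz.

8.0 Hz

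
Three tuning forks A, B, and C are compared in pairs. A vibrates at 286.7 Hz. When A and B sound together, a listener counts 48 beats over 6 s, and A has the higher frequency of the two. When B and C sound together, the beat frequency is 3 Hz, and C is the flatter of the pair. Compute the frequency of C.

A–B: Beat frequency = 48/6 = 8 Hz.
B is below A, so f_B = 286.7 − 8 = 278.7 Hz.
C is below B, so f_C = 278.7 − 3 = 275.7 Hz.

275.7 Hz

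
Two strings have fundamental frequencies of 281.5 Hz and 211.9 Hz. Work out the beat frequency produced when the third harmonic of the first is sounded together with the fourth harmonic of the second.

Third harmonic of the first: 3·281.5 = 844.5 Hz.
Fourth harmonic of the second: 4·211.9 = 847.6 Hz.
f_beat = |844.5 − 847.6| = 3.1 Hz.

3.1 Hz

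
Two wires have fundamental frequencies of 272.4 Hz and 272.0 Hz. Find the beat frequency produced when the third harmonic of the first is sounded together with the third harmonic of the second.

1.2 Hz

Third harmonic of the first: 3·272.4 = 817.2 Hz.
Third harmonic of the second: 3·272.0 = 816.0 Hz.
f_beat = |817.2 − 816.0| = 1.2 Hz.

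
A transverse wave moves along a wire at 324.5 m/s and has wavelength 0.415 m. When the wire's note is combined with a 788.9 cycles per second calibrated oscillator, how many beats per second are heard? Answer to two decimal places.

Source frequency f = v/λ = 324.5/0.415 = 781.9277 Hz.
f_beat = |781.9277 − 788.9| = 6.97 Hz.

6.97 Hz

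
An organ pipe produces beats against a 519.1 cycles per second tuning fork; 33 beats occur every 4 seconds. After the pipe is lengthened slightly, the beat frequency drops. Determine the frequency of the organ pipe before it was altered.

Beat frequency = 33/4 = 8.25 Hz.
|f − 519.1| = 8.25, so the organ pipe was at either 510.85 Hz or 527.35 Hz.
A longer pipe has a lower fundamental; the adjustment lowers the organ pipe's frequency.
The beat rate fell, so the adjustment moved the organ pipe toward 519.1 Hz — it must have started above the reference.

527.35 Hz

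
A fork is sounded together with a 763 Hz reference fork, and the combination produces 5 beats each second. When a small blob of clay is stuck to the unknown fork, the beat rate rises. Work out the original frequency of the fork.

|f − 763| = 5, so the fork was at either 758 Hz or 768 Hz.
Adding mass to a fork lowers its frequency; the adjustment lowers the fork's frequency.
The beat rate rose, so the adjustment moved the fork further from 763 Hz — it was already below the reference.

758 Hz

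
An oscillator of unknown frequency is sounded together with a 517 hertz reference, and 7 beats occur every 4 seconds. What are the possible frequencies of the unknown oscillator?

Beat frequency = 7/4 = 1.75 Hz.
|f − 517| = 1.75, so f = 517 ± 1.75.

515.25 Hz or 518.75 Hz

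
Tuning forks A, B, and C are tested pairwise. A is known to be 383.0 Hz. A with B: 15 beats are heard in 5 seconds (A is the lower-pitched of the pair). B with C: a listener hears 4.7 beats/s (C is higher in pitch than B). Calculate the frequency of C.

A–B: Beat frequency = 15/5 = 3 Hz.
B is above A, so f_B = 383.0 + 3 = 386 Hz.
C is above B, so f_C = 386 + 4.7 = 390.7 Hz.

390.7 Hz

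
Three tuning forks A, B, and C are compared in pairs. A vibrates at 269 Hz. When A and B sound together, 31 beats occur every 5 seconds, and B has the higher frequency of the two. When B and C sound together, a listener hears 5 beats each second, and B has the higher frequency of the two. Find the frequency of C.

A–B: Beat frequency = 31/5 = 6.2 Hz.
B is above A, so f_B = 269 + 6.2 = 275.2 Hz.
C is below B, so f_C = 275.2 − 5 = 270.2 Hz.

270.2 Hz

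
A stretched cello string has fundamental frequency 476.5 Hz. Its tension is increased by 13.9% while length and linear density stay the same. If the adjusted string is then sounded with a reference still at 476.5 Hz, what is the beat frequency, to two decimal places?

32.04 Hz

For a string, f ∝ √T, so the new frequency is 476.5·√1.139 = 508.5396 Hz.
f_beat = |508.5396 − 476.5| = 32.04 Hz.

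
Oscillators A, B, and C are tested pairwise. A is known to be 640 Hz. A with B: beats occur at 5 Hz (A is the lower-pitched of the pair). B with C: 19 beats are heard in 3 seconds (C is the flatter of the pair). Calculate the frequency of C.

638.6667 Hz

B is above A, so f_B = 640 + 5 = 645 Hz.
B–C: Beat frequency = 19/3 = 6.3333 Hz.
C is below B, so f_C = 645 − 6.3333 = 638.6667 Hz.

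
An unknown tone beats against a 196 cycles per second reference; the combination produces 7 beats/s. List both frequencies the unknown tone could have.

189 Hz or 203 Hz

|f − 196| = 7, so f = 196 ± 7.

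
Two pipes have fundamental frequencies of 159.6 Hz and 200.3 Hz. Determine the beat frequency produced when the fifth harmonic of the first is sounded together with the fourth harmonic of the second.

3.2 Hz

Fifth harmonic of the first: 5·159.6 = 798.0 Hz.
Fourth harmonic of the second: 4·200.3 = 801.2 Hz.
f_beat = |798.0 − 801.2| = 3.2 Hz.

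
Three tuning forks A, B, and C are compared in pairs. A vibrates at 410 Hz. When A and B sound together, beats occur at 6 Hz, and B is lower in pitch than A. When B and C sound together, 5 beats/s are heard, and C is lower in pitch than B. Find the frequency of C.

B is below A, so f_B = 410 − 6 = 404 Hz.
C is below B, so f_C = 404 − 5 = 399 Hz.

399 Hz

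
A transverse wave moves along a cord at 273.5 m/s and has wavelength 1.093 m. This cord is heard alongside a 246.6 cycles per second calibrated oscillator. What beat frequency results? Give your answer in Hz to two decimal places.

Source frequency f = v/λ = 273.5/1.093 = 250.2287 Hz.
f_beat = |250.2287 − 246.6| = 3.63 Hz.

3.63 Hz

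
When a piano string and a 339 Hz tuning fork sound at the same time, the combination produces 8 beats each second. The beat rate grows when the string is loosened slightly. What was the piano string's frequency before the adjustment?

331 Hz

|f − 339| = 8, so the piano string was at either 331 Hz or 347 Hz.
Reducing tension lowers a string's frequency; the adjustment lowers the piano string's frequency.
The beat rate rose, so the adjustment moved the piano string further from 339 Hz — it was already below the reference.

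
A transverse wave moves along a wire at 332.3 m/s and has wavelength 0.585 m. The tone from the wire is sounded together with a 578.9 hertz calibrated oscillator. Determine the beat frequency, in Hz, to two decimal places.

10.87 Hz

Source frequency f = v/λ = 332.3/0.585 = 568.0342 Hz.
f_beat = |568.0342 − 578.9| = 10.87 Hz.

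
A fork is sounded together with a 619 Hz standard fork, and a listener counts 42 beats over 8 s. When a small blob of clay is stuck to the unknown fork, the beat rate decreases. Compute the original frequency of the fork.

Beat frequency = 42/8 = 5.25 Hz.
|f − 619| = 5.25, so the fork was at either 613.75 Hz or 624.25 Hz.
Adding mass to a fork lowers its frequency; the adjustment lowers the fork's frequency.
The beat rate fell, so the adjustment moved the fork toward 619 Hz — it must have started above the reference.

624.25 Hz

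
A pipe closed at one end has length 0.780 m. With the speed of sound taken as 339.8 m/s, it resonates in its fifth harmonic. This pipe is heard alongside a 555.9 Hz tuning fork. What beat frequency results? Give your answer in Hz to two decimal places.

11.35 Hz

Closed pipe (odd harmonics): f_n = n·v/(4L) = 5·339.8/(4·0.780) = 544.5513 Hz.
f_beat = |544.5513 − 555.9| = 11.35 Hz.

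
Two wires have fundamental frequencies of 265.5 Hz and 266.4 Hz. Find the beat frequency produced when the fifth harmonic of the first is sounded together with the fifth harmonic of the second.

Fifth harmonic of the first: 5·265.5 = 1327.5 Hz.
Fifth harmonic of the second: 5·266.4 = 1332.0 Hz.
f_beat = |1327.5 − 1332.0| = 4.5 Hz.

4.5 Hz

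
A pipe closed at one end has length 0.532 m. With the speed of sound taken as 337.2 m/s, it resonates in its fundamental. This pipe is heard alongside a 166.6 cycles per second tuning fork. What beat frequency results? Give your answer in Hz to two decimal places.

Closed pipe (odd harmonics): f_n = n·v/(4L) = 1·337.2/(4·0.532) = 158.4586 Hz.
f_beat = |158.4586 − 166.6| = 8.14 Hz.

8.14 Hz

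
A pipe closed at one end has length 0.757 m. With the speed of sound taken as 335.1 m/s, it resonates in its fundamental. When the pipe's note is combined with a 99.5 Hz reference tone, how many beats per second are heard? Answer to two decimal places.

11.17 Hz

Closed pipe (odd harmonics): f_n = n·v/(4L) = 1·335.1/(4·0.757) = 110.6671 Hz.
f_beat = |110.6671 − 99.5| = 11.17 Hz.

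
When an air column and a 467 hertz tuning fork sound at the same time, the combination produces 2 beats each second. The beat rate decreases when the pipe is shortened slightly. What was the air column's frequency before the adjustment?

|f − 467| = 2, so the air column was at either 465 Hz or 469 Hz.
A shorter pipe has a higher fundamental; the adjustment raises the air column's frequency.
The beat rate fell, so the adjustment moved the air column toward 467 Hz — it must have started below the reference.

465 Hz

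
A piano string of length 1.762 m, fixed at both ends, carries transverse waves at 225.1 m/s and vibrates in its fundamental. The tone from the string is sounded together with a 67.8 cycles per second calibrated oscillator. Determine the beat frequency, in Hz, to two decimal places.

3.92 Hz

For a string fixed at both ends, f_n = n·v/(2L) = 1·225.1/(2·1.762) = 63.8763 Hz.
f_beat = |63.8763 − 67.8| = 3.92 Hz.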